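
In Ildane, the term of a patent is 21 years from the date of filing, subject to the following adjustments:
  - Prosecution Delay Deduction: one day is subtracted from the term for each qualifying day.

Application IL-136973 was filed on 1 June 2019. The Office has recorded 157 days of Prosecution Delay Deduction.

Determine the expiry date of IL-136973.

Base term: filing date + 21 years → 1 June 2040.
Prosecution Delay Deduction: −157 days → 27 December 2039.

2039-12-27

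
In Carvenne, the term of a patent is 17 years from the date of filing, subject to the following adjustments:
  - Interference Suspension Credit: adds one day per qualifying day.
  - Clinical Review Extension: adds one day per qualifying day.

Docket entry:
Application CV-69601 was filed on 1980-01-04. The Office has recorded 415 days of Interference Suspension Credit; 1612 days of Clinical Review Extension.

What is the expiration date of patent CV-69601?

2002-07-24

Base term: filing date + 17 years → 4 January 1997.
Interference Suspension Credit: +415 days → 23 February 1998.
Clinical Review Extension: +1612 days → 24 July 2002.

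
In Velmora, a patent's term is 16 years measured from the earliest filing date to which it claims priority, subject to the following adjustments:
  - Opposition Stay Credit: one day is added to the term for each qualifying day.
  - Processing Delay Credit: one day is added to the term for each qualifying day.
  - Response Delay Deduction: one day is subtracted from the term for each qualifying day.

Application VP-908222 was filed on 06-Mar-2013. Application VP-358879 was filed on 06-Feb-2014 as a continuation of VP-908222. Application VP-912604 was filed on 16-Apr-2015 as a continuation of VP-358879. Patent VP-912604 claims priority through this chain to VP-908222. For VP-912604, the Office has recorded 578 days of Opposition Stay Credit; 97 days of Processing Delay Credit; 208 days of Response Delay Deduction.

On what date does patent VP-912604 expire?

June 16, 2030

Earliest priority filing: 6 March 2013.
Base term: 6 March 2013 + 16 years → 6 March 2029.
Opposition Stay Credit: +578 days → 5 October 2030.
Processing Delay Credit: +97 days → 10 January 2031.
Response Delay Deduction: −208 days → 16 June 2030.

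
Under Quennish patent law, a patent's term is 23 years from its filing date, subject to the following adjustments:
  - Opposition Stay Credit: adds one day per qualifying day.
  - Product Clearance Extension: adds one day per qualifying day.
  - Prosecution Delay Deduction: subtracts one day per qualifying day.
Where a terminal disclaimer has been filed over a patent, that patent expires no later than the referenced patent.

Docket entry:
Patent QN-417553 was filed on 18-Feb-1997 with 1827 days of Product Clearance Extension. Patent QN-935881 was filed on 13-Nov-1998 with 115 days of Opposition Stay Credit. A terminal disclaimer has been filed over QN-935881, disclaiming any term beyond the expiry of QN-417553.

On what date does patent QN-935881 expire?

2022-03-08

Natural term of QN-935881:
  Base: filing + 23 years → 13 November 2021.
  Opposition Stay Credit: +115 days → 8 March 2022.
Expiry of referenced patent QN-417553:
  Base: filing + 23 years → 18 February 2020.
  Product Clearance Extension: +1827 days → 18 February 2025.
Terminal disclaimer: QN-935881 expires on the earlier of 8 March 2022 and 18 February 2025.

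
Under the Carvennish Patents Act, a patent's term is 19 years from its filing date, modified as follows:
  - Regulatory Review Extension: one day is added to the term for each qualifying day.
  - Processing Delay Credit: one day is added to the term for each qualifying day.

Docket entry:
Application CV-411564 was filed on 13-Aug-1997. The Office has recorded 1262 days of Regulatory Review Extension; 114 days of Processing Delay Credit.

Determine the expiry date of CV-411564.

2020-05-20

Base term: filing date + 19 years → 13 August 2016.
Regulatory Review Extension: +1262 days → 27 January 2020.
Processing Delay Credit: +114 days → 20 May 2020.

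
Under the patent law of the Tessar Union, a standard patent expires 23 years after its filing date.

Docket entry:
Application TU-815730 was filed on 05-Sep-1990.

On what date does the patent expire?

Filing date + 23 years → 5 September 2013.

September 5, 2013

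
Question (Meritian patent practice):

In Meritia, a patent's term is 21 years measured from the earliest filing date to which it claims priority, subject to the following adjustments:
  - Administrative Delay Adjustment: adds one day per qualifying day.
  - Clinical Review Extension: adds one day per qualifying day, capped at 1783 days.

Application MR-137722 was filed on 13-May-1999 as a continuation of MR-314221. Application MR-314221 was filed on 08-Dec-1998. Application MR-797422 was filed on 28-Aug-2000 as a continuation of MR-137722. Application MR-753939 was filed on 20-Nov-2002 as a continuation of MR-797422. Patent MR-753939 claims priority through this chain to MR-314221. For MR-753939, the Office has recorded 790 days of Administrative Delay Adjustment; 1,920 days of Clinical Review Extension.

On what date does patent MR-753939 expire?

Earliest priority filing: 8 December 1998.
Base term: 8 December 1998 + 21 years → 8 December 2019.
Administrative Delay Adjustment: +790 days → 5 February 2022.
Clinical Review Extension: 1920 days claimed exceeds the 1783-day cap, so +1783 days → 24 December 2026.

2026-12-24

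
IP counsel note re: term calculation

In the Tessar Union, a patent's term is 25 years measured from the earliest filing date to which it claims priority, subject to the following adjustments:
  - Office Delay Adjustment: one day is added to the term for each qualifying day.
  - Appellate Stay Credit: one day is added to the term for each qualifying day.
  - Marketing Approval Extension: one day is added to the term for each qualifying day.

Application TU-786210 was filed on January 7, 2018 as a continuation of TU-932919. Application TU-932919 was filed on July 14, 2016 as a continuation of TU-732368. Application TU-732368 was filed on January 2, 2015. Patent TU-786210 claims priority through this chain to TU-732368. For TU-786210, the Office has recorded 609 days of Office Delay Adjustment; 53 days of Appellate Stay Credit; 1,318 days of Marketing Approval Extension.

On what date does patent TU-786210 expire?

Earliest priority filing: 2 January 2015.
Base term: 2 January 2015 + 25 years → 2 January 2040.
Office Delay Adjustment: +609 days → 2 September 2041.
Appellate Stay Credit: +53 days → 25 October 2041.
Marketing Approval Extension: +1318 days → 4 June 2045.

2045-06-04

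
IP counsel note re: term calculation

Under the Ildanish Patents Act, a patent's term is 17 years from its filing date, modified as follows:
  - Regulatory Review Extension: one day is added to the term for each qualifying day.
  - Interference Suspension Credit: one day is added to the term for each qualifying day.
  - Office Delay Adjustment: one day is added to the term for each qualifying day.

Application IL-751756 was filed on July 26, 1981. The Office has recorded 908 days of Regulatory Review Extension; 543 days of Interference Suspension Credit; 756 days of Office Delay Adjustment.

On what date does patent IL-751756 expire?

August 10, 2004

Base term: filing date + 17 years → 26 July 1998.
Regulatory Review Extension: +908 days → 19 January 2001.
Interference Suspension Credit: +543 days → 16 July 2002.
Office Delay Adjustment: +756 days → 10 August 2004.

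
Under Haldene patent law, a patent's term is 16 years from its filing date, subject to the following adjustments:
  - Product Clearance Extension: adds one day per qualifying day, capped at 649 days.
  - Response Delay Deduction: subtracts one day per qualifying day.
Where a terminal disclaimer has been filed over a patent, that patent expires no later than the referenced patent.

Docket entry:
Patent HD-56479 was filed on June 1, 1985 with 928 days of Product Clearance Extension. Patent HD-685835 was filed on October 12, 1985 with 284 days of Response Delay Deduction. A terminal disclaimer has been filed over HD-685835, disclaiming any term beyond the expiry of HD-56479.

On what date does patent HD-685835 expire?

Natural term of HD-685835:
  Base: filing + 16 years → 12 October 2001.
  Response Delay Deduction: −284 days → 1 January 2001.
Expiry of referenced patent HD-56479:
  Base: filing + 16 years → 1 June 2001.
  Product Clearance Extension: 928 days claimed exceeds the 649-day cap, so +649 days → 12 March 2003.
Terminal disclaimer: HD-685835 expires on the earlier of 1 January 2001 and 12 March 2003.

January 1, 2001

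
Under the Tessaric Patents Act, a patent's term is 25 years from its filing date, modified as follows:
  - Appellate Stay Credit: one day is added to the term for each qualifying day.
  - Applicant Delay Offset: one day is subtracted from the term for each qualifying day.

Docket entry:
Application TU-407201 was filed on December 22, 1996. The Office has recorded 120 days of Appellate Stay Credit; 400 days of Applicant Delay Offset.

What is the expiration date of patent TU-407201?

2021-03-17

Base term: filing date + 25 years → 22 December 2021.
Appellate Stay Credit: +120 days → 21 April 2022.
Applicant Delay Offset: −400 days → 17 March 2021.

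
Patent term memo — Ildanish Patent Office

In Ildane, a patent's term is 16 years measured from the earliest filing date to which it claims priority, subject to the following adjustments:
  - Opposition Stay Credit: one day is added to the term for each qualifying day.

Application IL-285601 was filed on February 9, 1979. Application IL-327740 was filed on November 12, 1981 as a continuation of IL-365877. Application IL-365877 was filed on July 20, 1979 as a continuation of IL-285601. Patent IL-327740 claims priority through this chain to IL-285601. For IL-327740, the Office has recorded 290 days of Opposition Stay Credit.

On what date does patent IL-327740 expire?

November 26, 1995

Earliest priority filing: 9 February 1979.
Base term: 9 February 1979 + 16 years → 9 February 1995.
Opposition Stay Credit: +290 days → 26 November 1995.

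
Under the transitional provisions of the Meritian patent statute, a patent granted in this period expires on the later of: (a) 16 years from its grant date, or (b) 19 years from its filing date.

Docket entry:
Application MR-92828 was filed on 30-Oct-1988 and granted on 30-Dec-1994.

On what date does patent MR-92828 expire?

2010-12-30

(a) grant + 16 years → 30 December 2010.
(b) filing + 19 years → 30 October 2007.
Later of the two: 30 December 2010.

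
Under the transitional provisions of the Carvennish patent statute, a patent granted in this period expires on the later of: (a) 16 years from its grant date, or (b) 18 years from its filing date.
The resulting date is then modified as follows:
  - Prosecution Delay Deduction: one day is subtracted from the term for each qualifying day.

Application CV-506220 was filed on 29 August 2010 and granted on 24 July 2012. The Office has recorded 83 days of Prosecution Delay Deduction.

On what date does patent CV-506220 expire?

June 7, 2028

(a) grant + 16 years → 24 July 2028.
(b) filing + 18 years → 29 August 2028.
Later of the two: 29 August 2028.
Prosecution Delay Deduction: −83 days → 7 June 2028.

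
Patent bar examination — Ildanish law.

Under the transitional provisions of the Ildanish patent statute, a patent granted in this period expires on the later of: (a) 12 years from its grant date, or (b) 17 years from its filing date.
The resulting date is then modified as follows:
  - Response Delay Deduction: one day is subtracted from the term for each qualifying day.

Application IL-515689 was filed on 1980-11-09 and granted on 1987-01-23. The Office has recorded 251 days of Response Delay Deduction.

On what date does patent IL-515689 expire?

1998-05-17

(a) grant + 12 years → 23 January 1999.
(b) filing + 17 years → 9 November 1997.
Later of the two: 23 January 1999.
Response Delay Deduction: −251 days → 17 May 1998.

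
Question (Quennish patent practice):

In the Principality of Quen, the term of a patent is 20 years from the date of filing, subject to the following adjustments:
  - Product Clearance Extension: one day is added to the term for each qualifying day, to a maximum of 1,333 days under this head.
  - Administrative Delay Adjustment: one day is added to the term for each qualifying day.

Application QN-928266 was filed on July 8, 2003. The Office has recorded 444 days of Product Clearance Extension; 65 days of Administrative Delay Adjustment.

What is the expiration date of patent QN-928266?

Base term: filing date + 20 years → 8 July 2023.
Product Clearance Extension: 444 days (within the 1333-day cap) → +444 days → 24 September 2024.
Administrative Delay Adjustment: +65 days → 28 November 2024.

2024-11-28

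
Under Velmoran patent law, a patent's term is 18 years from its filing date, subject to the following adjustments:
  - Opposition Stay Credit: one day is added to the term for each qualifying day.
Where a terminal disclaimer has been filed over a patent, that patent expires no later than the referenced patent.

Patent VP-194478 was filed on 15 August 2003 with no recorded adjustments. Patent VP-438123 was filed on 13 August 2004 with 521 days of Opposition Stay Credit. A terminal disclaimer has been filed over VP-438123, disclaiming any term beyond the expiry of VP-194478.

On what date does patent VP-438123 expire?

Natural term of VP-438123:
  Base: filing + 18 years → 13 August 2022.
  Opposition Stay Credit: +521 days → 16 January 2024.
Expiry of referenced patent VP-194478:
  Base: filing + 18 years → 15 August 2021.
Terminal disclaimer: VP-438123 expires on the earlier of 16 January 2024 and 15 August 2021.

August 15, 2021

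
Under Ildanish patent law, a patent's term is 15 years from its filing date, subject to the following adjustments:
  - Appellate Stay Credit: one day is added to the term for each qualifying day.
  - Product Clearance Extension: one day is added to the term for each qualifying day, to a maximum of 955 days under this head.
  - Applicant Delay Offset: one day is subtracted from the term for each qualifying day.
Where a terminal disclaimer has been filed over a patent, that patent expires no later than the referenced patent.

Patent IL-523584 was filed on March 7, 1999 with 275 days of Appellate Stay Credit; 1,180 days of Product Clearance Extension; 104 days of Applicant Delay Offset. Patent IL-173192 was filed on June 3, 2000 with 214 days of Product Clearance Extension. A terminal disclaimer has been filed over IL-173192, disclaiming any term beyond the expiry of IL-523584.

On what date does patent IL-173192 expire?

Natural term of IL-173192:
  Base: filing + 15 years → 3 June 2015.
  Product Clearance Extension: 214 days (within the 955-day cap) → +214 days → 3 January 2016.
Expiry of referenced patent IL-523584:
  Base: filing + 15 years → 7 March 2014.
  Appellate Stay Credit: +275 days → 7 December 2014.
  Product Clearance Extension: 1180 days claimed exceeds the 955-day cap, so +955 days → 19 July 2017.
  Applicant Delay Offset: −104 days → 6 April 2017.
Terminal disclaimer: IL-173192 expires on the earlier of 3 January 2016 and 6 April 2017.

January 3, 2016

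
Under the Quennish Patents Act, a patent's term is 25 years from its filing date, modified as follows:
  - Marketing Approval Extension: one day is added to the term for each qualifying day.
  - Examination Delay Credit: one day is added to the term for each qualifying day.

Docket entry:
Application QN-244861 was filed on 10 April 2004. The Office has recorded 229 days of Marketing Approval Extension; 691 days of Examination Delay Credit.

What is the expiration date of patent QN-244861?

Base term: filing date + 25 years → 10 April 2029.
Marketing Approval Extension: +229 days → 25 November 2029.
Examination Delay Credit: +691 days → 17 October 2031.

October 17, 2031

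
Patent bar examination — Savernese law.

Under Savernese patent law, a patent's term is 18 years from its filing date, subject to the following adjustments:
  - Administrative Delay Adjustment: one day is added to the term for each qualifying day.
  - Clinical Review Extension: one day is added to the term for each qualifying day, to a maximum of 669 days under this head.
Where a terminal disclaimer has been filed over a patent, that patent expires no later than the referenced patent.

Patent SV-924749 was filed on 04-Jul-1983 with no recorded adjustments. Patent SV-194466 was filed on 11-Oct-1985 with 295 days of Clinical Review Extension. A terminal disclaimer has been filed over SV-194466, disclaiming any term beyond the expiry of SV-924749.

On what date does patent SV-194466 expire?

2001-07-04

Natural term of SV-194466:
  Base: filing + 18 years → 11 October 2003.
  Clinical Review Extension: 295 days (within the 669-day cap) → +295 days → 1 August 2004.
Expiry of referenced patent SV-924749:
  Base: filing + 18 years → 4 July 2001.
Terminal disclaimer: SV-194466 expires on the earlier of 1 August 2004 and 4 July 2001.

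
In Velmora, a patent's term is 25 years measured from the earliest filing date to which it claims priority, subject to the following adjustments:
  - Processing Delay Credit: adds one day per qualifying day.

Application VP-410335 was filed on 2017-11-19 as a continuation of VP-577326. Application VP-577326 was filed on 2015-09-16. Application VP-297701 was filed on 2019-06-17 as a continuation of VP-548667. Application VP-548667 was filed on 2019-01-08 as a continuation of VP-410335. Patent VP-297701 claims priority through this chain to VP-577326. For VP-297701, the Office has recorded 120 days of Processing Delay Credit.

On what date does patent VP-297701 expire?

Earliest priority filing: 16 September 2015.
Base term: 16 September 2015 + 25 years → 16 September 2040.
Processing Delay Credit: +120 days → 14 January 2041.

2041-01-14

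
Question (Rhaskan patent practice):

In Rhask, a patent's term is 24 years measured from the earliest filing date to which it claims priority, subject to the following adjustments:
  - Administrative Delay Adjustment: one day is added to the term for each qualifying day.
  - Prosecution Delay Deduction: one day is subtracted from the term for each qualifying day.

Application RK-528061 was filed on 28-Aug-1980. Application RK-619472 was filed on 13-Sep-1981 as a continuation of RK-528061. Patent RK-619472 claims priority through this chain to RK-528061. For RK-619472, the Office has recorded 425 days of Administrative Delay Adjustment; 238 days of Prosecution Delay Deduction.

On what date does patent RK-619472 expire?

2005-03-03

Earliest priority filing: 28 August 1980.
Base term: 28 August 1980 + 24 years → 28 August 2004.
Administrative Delay Adjustment: +425 days → 27 October 2005.
Prosecution Delay Deduction: −238 days → 3 March 2005.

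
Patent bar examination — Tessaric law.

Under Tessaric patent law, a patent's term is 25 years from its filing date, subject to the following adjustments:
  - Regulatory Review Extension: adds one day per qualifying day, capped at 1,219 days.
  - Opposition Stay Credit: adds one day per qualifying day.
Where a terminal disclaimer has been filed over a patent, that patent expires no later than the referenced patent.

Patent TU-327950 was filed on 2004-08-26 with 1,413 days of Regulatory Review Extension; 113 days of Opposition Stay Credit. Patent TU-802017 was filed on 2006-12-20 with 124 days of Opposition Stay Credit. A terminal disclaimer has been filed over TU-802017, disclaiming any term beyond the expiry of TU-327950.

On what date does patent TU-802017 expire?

April 22, 2032

Natural term of TU-802017:
  Base: filing + 25 years → 20 December 2031.
  Opposition Stay Credit: +124 days → 22 April 2032.
Expiry of referenced patent TU-327950:
  Base: filing + 25 years → 26 August 2029.
  Regulatory Review Extension: 1413 days claimed exceeds the 1219-day cap, so +1219 days → 27 December 2032.
  Opposition Stay Credit: +113 days → 19 April 2033.
Terminal disclaimer: TU-802017 expires on the earlier of 22 April 2032 and 19 April 2033.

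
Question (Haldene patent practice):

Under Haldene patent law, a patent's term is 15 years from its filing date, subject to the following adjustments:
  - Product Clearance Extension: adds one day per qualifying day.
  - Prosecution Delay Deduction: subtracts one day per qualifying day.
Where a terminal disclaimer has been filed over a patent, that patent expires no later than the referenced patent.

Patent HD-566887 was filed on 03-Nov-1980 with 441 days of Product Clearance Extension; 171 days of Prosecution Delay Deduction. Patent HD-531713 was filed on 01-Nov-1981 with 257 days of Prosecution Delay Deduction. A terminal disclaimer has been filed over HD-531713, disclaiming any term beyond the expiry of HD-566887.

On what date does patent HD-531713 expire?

1996-02-18

Natural term of HD-531713:
  Base: filing + 15 years → 1 November 1996.
  Prosecution Delay Deduction: −257 days → 18 February 1996.
Expiry of referenced patent HD-566887:
  Base: filing + 15 years → 3 November 1995.
  Product Clearance Extension: +441 days → 17 January 1997.
  Prosecution Delay Deduction: −171 days → 30 July 1996.
Terminal disclaimer: HD-531713 expires on the earlier of 18 February 1996 and 30 July 1996.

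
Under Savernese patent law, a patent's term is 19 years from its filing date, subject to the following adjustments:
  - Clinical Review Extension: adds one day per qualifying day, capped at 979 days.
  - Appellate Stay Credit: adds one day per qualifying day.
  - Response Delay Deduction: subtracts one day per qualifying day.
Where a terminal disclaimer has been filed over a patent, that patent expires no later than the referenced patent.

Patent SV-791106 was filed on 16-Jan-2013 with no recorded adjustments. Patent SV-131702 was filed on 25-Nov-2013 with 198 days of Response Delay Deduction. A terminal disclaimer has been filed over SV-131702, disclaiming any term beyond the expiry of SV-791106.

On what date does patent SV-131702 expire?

Natural term of SV-131702:
  Base: filing + 19 years → 25 November 2032.
  Response Delay Deduction: −198 days → 11 May 2032.
Expiry of referenced patent SV-791106:
  Base: filing + 19 years → 16 January 2032.
Terminal disclaimer: SV-131702 expires on the earlier of 11 May 2032 and 16 January 2032.

2032-01-16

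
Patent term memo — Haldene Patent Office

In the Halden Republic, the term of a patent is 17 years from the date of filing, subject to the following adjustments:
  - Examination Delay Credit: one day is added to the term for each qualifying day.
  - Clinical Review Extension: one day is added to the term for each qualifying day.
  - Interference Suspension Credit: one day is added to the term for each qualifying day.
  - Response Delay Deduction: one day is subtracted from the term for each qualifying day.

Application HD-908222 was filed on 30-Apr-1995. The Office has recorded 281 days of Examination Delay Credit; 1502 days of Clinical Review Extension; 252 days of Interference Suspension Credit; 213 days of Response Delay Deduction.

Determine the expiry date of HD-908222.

2017-04-26

Base term: filing date + 17 years → 30 April 2012.
Examination Delay Credit: +281 days → 5 February 2013.
Clinical Review Extension: +1502 days → 18 March 2017.
Interference Suspension Credit: +252 days → 25 November 2017.
Response Delay Deduction: −213 days → 26 April 2017.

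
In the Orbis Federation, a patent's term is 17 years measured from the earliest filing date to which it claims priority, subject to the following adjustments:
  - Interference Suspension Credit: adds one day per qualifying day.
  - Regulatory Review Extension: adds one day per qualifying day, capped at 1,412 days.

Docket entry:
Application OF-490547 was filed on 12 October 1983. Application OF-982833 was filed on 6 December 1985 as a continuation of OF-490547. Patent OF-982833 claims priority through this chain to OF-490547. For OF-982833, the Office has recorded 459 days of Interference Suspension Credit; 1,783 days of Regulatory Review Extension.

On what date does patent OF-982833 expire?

Earliest priority filing: 12 October 1983.
Base term: 12 October 1983 + 17 years → 12 October 2000.
Interference Suspension Credit: +459 days → 14 January 2002.
Regulatory Review Extension: 1783 days claimed exceeds the 1412-day cap, so +1412 days → 26 November 2005.

2005-11-26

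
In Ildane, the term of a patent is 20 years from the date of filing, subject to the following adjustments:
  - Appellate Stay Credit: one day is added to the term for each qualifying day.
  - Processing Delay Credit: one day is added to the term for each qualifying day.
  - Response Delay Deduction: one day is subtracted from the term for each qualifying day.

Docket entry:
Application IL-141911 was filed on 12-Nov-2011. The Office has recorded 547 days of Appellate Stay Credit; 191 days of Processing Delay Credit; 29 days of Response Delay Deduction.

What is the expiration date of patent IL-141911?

2033-10-21

Base term: filing date + 20 years → 12 November 2031.
Appellate Stay Credit: +547 days → 12 May 2033.
Processing Delay Credit: +191 days → 19 November 2033.
Response Delay Deduction: −29 days → 21 October 2033.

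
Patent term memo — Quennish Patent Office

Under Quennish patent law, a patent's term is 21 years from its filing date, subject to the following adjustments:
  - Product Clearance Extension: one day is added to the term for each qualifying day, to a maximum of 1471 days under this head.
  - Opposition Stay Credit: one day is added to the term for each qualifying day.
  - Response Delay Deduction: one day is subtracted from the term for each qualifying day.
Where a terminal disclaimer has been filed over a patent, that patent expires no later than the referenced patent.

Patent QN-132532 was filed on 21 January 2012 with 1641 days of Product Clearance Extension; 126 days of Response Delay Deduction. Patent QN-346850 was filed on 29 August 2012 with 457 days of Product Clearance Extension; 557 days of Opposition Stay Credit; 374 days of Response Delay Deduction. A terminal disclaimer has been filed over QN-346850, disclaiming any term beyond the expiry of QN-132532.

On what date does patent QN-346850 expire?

2035-05-31

Natural term of QN-346850:
  Base: filing + 21 years → 29 August 2033.
  Product Clearance Extension: 457 days (within the 1471-day cap) → +457 days → 29 November 2034.
  Opposition Stay Credit: +557 days → 8 June 2036.
  Response Delay Deduction: −374 days → 31 May 2035.
Expiry of referenced patent QN-132532:
  Base: filing + 21 years → 21 January 2033.
  Product Clearance Extension: 1641 days claimed exceeds the 1471-day cap, so +1471 days → 31 January 2037.
  Response Delay Deduction: −126 days → 27 September 2036.
Terminal disclaimer: QN-346850 expires on the earlier of 31 May 2035 and 27 September 2036.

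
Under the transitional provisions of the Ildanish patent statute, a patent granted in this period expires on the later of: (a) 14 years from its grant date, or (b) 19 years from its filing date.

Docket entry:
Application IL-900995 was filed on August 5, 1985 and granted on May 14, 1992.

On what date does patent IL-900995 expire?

May 14, 2006

(a) grant + 14 years → 14 May 2006.
(b) filing + 19 years → 5 August 2004.
Later of the two: 14 May 2006.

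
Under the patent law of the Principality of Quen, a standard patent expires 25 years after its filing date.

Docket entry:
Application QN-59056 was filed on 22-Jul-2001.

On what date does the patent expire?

2026-07-22

Filing date + 25 years → 22 July 2026.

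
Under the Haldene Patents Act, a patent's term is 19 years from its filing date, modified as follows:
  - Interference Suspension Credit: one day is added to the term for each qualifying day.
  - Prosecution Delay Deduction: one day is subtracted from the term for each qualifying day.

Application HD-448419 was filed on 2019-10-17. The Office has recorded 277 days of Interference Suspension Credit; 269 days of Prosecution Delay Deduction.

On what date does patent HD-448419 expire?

Base term: filing date + 19 years → 17 October 2038.
Interference Suspension Credit: +277 days → 21 July 2039.
Prosecution Delay Deduction: −269 days → 25 October 2038.

2038-10-25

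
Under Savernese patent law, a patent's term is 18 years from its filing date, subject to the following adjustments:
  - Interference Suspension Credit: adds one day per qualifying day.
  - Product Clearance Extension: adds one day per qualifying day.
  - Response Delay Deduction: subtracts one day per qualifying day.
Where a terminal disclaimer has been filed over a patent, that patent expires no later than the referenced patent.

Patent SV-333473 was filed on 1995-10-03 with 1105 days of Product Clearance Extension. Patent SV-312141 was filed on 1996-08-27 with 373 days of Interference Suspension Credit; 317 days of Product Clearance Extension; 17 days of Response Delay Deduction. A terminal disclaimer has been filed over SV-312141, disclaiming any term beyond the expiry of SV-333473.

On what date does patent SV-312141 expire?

June 30, 2016

Natural term of SV-312141:
  Base: filing + 18 years → 27 August 2014.
  Interference Suspension Credit: +373 days → 4 September 2015.
  Product Clearance Extension: +317 days → 17 July 2016.
  Response Delay Deduction: −17 days → 30 June 2016.
Expiry of referenced patent SV-333473:
  Base: filing + 18 years → 3 October 2013.
  Product Clearance Extension: +1105 days → 12 October 2016.
Terminal disclaimer: SV-312141 expires on the earlier of 30 June 2016 and 12 October 2016.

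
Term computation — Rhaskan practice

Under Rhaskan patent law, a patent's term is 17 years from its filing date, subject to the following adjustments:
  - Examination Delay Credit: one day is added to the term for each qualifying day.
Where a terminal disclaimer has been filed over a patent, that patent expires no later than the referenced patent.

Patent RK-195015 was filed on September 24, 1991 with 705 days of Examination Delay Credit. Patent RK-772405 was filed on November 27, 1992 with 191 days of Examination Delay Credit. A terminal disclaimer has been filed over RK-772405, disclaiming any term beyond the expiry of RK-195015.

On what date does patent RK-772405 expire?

June 6, 2010

Natural term of RK-772405:
  Base: filing + 17 years → 27 November 2009.
  Examination Delay Credit: +191 days → 6 June 2010.
Expiry of referenced patent RK-195015:
  Base: filing + 17 years → 24 September 2008.
  Examination Delay Credit: +705 days → 30 August 2010.
Terminal disclaimer: RK-772405 expires on the earlier of 6 June 2010 and 30 August 2010.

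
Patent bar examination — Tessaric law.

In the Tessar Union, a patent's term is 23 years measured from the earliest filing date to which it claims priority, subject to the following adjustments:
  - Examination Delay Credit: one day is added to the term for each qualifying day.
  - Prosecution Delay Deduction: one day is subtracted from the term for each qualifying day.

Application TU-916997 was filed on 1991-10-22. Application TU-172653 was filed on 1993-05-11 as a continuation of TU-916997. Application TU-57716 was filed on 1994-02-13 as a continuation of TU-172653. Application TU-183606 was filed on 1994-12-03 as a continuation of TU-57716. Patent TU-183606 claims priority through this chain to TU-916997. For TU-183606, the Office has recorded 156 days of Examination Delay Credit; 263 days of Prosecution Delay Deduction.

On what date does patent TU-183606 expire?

Earliest priority filing: 22 October 1991.
Base term: 22 October 1991 + 23 years → 22 October 2014.
Examination Delay Credit: +156 days → 27 March 2015.
Prosecution Delay Deduction: −263 days → 7 July 2014.

2014-07-07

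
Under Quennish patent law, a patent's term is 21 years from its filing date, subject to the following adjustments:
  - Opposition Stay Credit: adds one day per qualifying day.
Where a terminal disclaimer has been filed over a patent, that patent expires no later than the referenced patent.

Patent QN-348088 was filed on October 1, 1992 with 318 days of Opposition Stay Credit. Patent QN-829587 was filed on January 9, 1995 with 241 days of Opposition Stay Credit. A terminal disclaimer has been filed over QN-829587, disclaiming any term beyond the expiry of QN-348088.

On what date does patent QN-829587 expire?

August 15, 2014

Natural term of QN-829587:
  Base: filing + 21 years → 9 January 2016.
  Opposition Stay Credit: +241 days → 6 September 2016.
Expiry of referenced patent QN-348088:
  Base: filing + 21 years → 1 October 2013.
  Opposition Stay Credit: +318 days → 15 August 2014.
Terminal disclaimer: QN-829587 expires on the earlier of 6 September 2016 and 15 August 2014.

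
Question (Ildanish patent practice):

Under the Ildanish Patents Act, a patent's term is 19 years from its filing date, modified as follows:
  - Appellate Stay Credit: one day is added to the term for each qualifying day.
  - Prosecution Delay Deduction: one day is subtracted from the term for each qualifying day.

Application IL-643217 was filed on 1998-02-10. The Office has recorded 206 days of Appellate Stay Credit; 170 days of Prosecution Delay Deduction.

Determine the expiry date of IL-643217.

Base term: filing date + 19 years → 10 February 2017.
Appellate Stay Credit: +206 days → 4 September 2017.
Prosecution Delay Deduction: −170 days → 18 March 2017.

March 18, 2017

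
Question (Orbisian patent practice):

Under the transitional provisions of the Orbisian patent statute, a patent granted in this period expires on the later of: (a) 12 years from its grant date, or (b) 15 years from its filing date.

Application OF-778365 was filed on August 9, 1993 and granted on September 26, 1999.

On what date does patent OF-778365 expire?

2011-09-26

(a) grant + 12 years → 26 September 2011.
(b) filing + 15 years → 9 August 2008.
Later of the two: 26 September 2011.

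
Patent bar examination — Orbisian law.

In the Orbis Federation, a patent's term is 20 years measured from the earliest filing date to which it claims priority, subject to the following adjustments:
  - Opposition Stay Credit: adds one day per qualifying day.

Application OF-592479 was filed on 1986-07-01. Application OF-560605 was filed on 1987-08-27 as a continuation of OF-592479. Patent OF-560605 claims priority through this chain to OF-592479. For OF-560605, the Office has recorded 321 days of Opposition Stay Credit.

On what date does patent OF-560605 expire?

May 18, 2007

Earliest priority filing: 1 July 1986.
Base term: 1 July 1986 + 20 years → 1 July 2006.
Opposition Stay Credit: +321 days → 18 May 2007.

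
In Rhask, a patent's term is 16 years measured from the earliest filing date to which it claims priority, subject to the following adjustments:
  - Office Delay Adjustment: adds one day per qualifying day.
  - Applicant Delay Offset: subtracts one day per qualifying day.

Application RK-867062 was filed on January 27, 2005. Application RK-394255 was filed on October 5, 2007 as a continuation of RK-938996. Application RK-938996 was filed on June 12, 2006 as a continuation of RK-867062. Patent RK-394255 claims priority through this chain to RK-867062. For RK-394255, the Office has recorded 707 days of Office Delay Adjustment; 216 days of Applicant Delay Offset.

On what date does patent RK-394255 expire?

2022-06-02

Earliest priority filing: 27 January 2005.
Base term: 27 January 2005 + 16 years → 27 January 2021.
Office Delay Adjustment: +707 days → 4 January 2023.
Applicant Delay Offset: −216 days → 2 June 2022.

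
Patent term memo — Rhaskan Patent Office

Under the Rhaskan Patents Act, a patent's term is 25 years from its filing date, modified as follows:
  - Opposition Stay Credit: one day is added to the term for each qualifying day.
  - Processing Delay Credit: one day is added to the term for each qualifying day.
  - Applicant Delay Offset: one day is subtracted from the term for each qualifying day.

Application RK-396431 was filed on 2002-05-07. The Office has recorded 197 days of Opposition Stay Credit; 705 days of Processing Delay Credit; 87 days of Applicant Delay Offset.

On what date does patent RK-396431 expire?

Base term: filing date + 25 years → 7 May 2027.
Opposition Stay Credit: +197 days → 20 November 2027.
Processing Delay Credit: +705 days → 25 October 2029.
Applicant Delay Offset: −87 days → 30 July 2029.

2029-07-30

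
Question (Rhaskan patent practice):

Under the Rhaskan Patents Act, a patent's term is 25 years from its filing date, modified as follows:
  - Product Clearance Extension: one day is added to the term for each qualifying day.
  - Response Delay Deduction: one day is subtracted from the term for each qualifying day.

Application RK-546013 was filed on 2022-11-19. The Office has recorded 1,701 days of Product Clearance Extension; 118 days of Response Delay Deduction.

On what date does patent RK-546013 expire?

Base term: filing date + 25 years → 19 November 2047.
Product Clearance Extension: +1701 days → 16 July 2052.
Response Delay Deduction: −118 days → 20 March 2052.

March 20, 2052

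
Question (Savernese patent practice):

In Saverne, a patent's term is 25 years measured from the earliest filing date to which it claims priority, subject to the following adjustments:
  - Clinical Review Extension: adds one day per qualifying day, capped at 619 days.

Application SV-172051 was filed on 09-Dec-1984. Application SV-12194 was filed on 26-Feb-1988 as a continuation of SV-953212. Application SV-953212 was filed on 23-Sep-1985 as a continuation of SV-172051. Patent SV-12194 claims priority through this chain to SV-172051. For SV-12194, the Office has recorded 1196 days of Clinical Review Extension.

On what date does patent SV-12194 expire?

Earliest priority filing: 9 December 1984.
Base term: 9 December 1984 + 25 years → 9 December 2009.
Clinical Review Extension: 1196 days claimed exceeds the 619-day cap, so +619 days → 20 August 2011.

August 20, 2011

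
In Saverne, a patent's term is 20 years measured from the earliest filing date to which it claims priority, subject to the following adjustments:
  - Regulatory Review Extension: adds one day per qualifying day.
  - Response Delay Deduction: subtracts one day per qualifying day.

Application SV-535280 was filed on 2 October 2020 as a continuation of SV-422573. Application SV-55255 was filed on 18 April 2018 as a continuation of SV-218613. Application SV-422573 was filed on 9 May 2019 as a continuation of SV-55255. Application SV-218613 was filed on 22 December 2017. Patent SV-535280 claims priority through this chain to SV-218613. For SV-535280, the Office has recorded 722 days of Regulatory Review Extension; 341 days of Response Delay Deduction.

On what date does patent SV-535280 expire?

Earliest priority filing: 22 December 2017.
Base term: 22 December 2017 + 20 years → 22 December 2037.
Regulatory Review Extension: +722 days → 14 December 2039.
Response Delay Deduction: −341 days → 7 January 2039.

2039-01-07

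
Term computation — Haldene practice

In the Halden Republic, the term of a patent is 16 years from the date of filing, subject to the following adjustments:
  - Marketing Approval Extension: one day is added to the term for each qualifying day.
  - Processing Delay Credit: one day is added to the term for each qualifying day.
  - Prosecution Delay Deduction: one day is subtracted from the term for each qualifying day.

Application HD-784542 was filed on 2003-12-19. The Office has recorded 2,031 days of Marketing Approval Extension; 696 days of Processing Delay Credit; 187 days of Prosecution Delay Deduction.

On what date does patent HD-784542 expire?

Base term: filing date + 16 years → 19 December 2019.
Marketing Approval Extension: +2031 days → 11 July 2025.
Processing Delay Credit: +696 days → 7 June 2027.
Prosecution Delay Deduction: −187 days → 2 December 2026.

2026-12-02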